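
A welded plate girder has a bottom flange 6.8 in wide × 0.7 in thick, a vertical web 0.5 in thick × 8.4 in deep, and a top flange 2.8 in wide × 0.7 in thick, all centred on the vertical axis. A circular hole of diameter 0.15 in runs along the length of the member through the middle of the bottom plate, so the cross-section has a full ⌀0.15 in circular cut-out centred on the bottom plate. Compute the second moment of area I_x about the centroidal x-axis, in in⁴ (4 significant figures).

Split into non-overlapping primitives; take the origin at the lower-left of the bounding box.
Bottom plate: 6.8 × 0.7, A = 4.76 in², y = 0.35 in, Ī = 0.194367 in⁴.
Web plate: 0.5 × 8.4, A = 4.2 in², y = 4.9 in, Ī = 24.696 in⁴.
Top plate: 2.8 × 0.7, A = 1.96 in², y = 9.45 in, Ī = 0.0800333 in⁴.
Hole (subtracted): ⌀0.15, A = 0.0176715 in², y = 0.35 in, Ī = 0.0000248505 in⁴.
Centroid: ȳ = ΣA·y / ΣA = 3.73882 in.
Transfer each piece to the centroidal x-axis using Ī + A·d² with d = y − 3.73882:
  bottom plate: d = -3.38882 in → contributes +54.8586 in⁴
  web plate: d = 1.16118 in → contributes +30.359 in⁴
  top plate: d = 5.71118 in → contributes +64.0105 in⁴
  hole: d = -3.38882 in → contributes −0.202965 in⁴
Total I = 149.025 in⁴.

I_x ≈ 149.0 in⁴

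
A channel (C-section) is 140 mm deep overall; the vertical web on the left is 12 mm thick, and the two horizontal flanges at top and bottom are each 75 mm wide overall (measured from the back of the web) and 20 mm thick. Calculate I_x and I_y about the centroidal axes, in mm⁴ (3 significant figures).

I_x ≈ 1.19 × 10⁷ mm⁴, I_y ≈ 2.27 × 10⁶ mm⁴

Treat the section as a set of non-overlapping primitives; coordinates are from the bounding-box lower-left.
Web: 12 × 140, A = 1 680 mm², y = 70 mm, Ī = 2 744 000 mm⁴.
Top flange (beyond web): 63 × 20, A = 1 260 mm², y = 130 mm, Ī = 42 000 mm⁴.
Bottom flange (beyond web): 63 × 20, A = 1 260 mm², y = 10 mm, Ī = 42 000 mm⁴.
By symmetry the centroid is at mid-height, ȳ = 70 mm.
Transfer each piece to the centroidal x-axis using Ī + A·d² with d = y − 70:
  web: d = 0 mm → contributes +2 744 000 mm⁴
  top flange (beyond web): d = 60 mm → contributes +4 578 000 mm⁴
  bottom flange (beyond web): d = -60 mm → contributes +4 578 000 mm⁴
Total I = 11 900 000 mm⁴.
For the y-axis: x̄ = 28.5 mm.
Repeating about the centroidal y-axis gives I_y = 2 271 150 mm⁴.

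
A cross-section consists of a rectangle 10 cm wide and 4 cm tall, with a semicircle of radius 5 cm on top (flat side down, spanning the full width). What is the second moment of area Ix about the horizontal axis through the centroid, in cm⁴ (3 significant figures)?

Split into non-overlapping primitives; take the origin at the lower-left of the bounding box.
Rectangular body: 10 × 4, A = 40 cm², y = 2 cm, Ī = 53.333 cm⁴.
Semicircular cap: semicircle r = 5, A = 39.27 cm², y = 6.1221 cm, Ī = 68.598 cm⁴.
Centroid: ȳ = ΣA·y / ΣA = 4.0421 cm.
Transfer each piece to the horizontal axis through the centroid using Ī + A·d² with d = y − 4.0421:
  rectangular body: d = -2.0421 cm → contributes +220.13 cm⁴
  semicircular cap: d = 2.08 cm → contributes +238.5 cm⁴
Total I = 458.63 cm⁴.

Ix ≈ 459 cm⁴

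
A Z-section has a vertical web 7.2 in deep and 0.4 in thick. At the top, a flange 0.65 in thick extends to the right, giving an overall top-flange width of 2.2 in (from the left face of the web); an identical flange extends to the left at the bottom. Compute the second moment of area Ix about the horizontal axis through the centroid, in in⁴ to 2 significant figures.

Split into non-overlapping primitives; take the origin at the lower-left of the bounding box.
Web: 0.4 × 7.2, A = 2.88 in², y = 3.6 in, Ī = 12.44 in⁴.
Top flange (beyond web): 1.8 × 0.65, A = 1.17 in², y = 6.875 in, Ī = 0.04119 in⁴.
Bottom flange (beyond web): 1.8 × 0.65, A = 1.17 in², y = 0.325 in, Ī = 0.04119 in⁴.
Centroid: ȳ = ΣA·y / ΣA = 3.6 in.
Transfer each piece to the horizontal axis through the centroid using Ī + A·d² with d = y − 3.6:
  web: d = 0 in → contributes +12.44 in⁴
  top flange (beyond web): d = 3.275 in → contributes +12.59 in⁴
  bottom flange (beyond web): d = -3.275 in → contributes +12.59 in⁴
Total I = 37.62 in⁴.

Ix ≈ 38 in⁴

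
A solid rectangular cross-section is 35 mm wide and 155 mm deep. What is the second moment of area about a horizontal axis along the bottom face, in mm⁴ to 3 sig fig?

I_base ≈ 4.34 × 10⁷ mm⁴

The section: 35 × 155, A = 5 425 mm², y = 77.5 mm, Ī = 10 861 302 mm⁴.
Transfer it to a horizontal axis along the bottom face using Ī + A·d² with d = y − 0:
  the section: d = 77.5 mm → contributes +43 445 208 mm⁴
Total I = 43 445 208 mm⁴.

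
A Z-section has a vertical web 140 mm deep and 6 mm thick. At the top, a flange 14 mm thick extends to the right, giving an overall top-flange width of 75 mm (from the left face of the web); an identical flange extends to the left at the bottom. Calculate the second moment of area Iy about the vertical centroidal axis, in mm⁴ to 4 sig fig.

Iy ≈ 3.486 × 10⁶ mm⁴

Treat the section as a set of non-overlapping primitives; coordinates are from the bounding-box lower-left.
Web: 6 × 140, A = 840 mm², x = 72 mm, Ī = 2 520 mm⁴.
Top flange (beyond web): 69 × 14, A = 966 mm², x = 109.5 mm, Ī = 383 261 mm⁴.
Bottom flange (beyond web): 69 × 14, A = 966 mm², x = 34.5 mm, Ī = 383 261 mm⁴.
Centroid: x̄ = ΣA·x / ΣA = 72 mm.
Transfer each piece to the vertical centroidal axis using Ī + A·d² with d = x − 72:
  web: d = 0 mm → contributes +2 520 mm⁴
  top flange (beyond web): d = 37.5 mm → contributes +1 741 698 mm⁴
  bottom flange (beyond web): d = -37.5 mm → contributes +1 741 698 mm⁴
Total I = 3 485 916 mm⁴.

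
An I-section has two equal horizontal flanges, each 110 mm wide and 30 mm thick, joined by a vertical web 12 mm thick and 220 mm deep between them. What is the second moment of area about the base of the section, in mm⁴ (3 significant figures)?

Treat the section as a set of non-overlapping primitives; coordinates are from the bounding-box lower-left.
Bottom flange: 110 × 30, A = 3 300 mm², y = 15 mm, Ī = 247 500 mm⁴.
Web: 12 × 220, A = 2 640 mm², y = 140 mm, Ī = 10 648 000 mm⁴.
Top flange: 110 × 30, A = 3 300 mm², y = 265 mm, Ī = 247 500 mm⁴.
Transfer each piece to the base of the section using Ī + A·d² with d = y − 0:
  bottom flange: d = 15 mm → contributes +990 000 mm⁴
  web: d = 140 mm → contributes +62 392 000 mm⁴
  top flange: d = 265 mm → contributes +231 990 000 mm⁴
Total I = 295 372 000 mm⁴.

I_base ≈ 2.95 × 10⁸ mm⁴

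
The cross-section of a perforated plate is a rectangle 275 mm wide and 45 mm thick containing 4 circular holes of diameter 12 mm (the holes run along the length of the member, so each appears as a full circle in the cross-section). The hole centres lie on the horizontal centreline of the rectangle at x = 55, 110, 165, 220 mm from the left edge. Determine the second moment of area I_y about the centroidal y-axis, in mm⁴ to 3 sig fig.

Split into non-overlapping primitives; take the origin at the lower-left of the bounding box.
Plate: 275 × 45, A = 12 375 mm², x = 137.5 mm, Ī = 77 988 281 mm⁴.
Hole 1 (subtracted): ⌀12, A = 113.1 mm², x = 55 mm, Ī = 1017.9 mm⁴.
Hole 2 (subtracted): ⌀12, A = 113.1 mm², x = 110 mm, Ī = 1017.9 mm⁴.
Hole 3 (subtracted): ⌀12, A = 113.1 mm², x = 165 mm, Ī = 1017.9 mm⁴.
Hole 4 (subtracted): ⌀12, A = 113.1 mm², x = 220 mm, Ī = 1017.9 mm⁴.
By symmetry the centroid is at mid-width, x̄ = 137.5 mm.
Transfer each piece to the centroidal y-axis using Ī + A·d² with d = x − 137.5:
  plate: d = 0 mm → contributes +77 988 281 mm⁴
  hole 1: d = -82.5 mm → contributes −770 787 mm⁴
  hole 2: d = -27.5 mm → contributes −86 548 mm⁴
  hole 3: d = 27.5 mm → contributes −86 548 mm⁴
  hole 4: d = 82.5 mm → contributes −770 787 mm⁴
Total I = 76 273 613 mm⁴.

I_y ≈ 7.63 × 10⁷ mm⁴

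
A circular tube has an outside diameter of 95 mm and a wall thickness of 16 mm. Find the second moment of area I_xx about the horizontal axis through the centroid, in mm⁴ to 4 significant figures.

I_xx ≈ 3.225 × 10⁶ mm⁴

Break the section into simple shapes (no overlaps), measuring from the bottom-left corner of the bounding box.
Outer circle: ⌀95, A = 7088.22 mm², y = 47.5 mm, Ī = 3 998 198 mm⁴.
Bore (subtracted): ⌀63, A = 3117.25 mm², y = 47.5 mm, Ī = 773 272 mm⁴.
By symmetry the centroid is at mid-height, ȳ = 47.5 mm.
All pieces are centred on the horizontal axis through the centroid, so I = ΣĪ (holes subtracted) = 3 224 927 mm⁴.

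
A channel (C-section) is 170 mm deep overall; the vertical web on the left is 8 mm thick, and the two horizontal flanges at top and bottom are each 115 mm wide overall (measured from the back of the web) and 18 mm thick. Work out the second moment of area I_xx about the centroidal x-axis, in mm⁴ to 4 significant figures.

Decompose the section into non-overlapping parts with the origin at the bottom-left of its bounding rectangle.
Web: 8 × 170, A = 1 360 mm², y = 85 mm, Ī = 3 275 333 mm⁴.
Top flange (beyond web): 107 × 18, A = 1 926 mm², y = 161 mm, Ī = 52 002 mm⁴.
Bottom flange (beyond web): 107 × 18, A = 1 926 mm², y = 9 mm, Ī = 52 002 mm⁴.
By symmetry the centroid is at mid-height, ȳ = 85 mm.
Transfer each piece to the centroidal x-axis using Ī + A·d² with d = y − 85:
  web: d = 0 mm → contributes +3 275 333 mm⁴
  top flange (beyond web): d = 76 mm → contributes +11 176 578 mm⁴
  bottom flange (beyond web): d = -76 mm → contributes +11 176 578 mm⁴
Total I = 25 628 489 mm⁴.

I_xx ≈ 2.563 × 10⁷ mm⁴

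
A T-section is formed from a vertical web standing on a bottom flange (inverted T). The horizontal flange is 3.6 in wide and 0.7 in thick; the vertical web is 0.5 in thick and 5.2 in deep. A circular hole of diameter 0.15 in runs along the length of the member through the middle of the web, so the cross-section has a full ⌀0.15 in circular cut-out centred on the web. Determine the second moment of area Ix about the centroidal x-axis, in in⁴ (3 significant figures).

Decompose the section into non-overlapping parts with the origin at the bottom-left of its bounding rectangle.
Flange: 3.6 × 0.7, A = 2.52 in², y = 0.35 in, Ī = 0.1029 in⁴.
Web: 0.5 × 5.2, A = 2.6 in², y = 3.3 in, Ī = 5.8587 in⁴.
Hole (subtracted): ⌀0.15, A = 0.017671 in², y = 3.3 in, Ī = 0.00002485 in⁴.
Centroid: ȳ = ΣA·y / ΣA = 1.843 in.
Transfer each piece to the centroidal x-axis using Ī + A·d² with d = y − 1.843:
  flange: d = -1.493 in → contributes +5.7202 in⁴
  web: d = 1.457 in → contributes +11.378 in⁴
  hole: d = 1.457 in → contributes −0.037538 in⁴
Total I = 17.061 in⁴.

Ix ≈ 17.1 in⁴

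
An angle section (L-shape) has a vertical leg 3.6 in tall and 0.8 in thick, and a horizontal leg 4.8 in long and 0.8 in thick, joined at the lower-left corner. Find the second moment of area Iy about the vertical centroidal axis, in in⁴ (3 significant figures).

Iy ≈ 13.2 in⁴

Decompose the section into non-overlapping parts with the origin at the bottom-left of its bounding rectangle.
Vertical leg: 0.8 × 3.6, A = 2.88 in², x = 0.4 in, Ī = 0.1536 in⁴.
Horizontal leg (remainder): 4 × 0.8, A = 3.2 in², x = 2.8 in, Ī = 4.2667 in⁴.
Centroid: x̄ = ΣA·x / ΣA = 1.6632 in.
Transfer each piece to the vertical centroidal axis using Ī + A·d² with d = x − 1.6632:
  vertical leg: d = -1.2632 in → contributes +4.7488 in⁴
  horizontal leg (remainder): d = 1.1368 in → contributes +8.4024 in⁴
Total I = 13.151 in⁴.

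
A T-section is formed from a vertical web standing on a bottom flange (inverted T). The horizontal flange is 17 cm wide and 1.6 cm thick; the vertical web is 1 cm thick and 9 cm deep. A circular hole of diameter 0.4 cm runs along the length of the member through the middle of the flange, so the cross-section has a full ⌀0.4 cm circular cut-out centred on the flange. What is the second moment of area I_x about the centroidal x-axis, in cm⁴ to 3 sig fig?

I_x ≈ 256 cm⁴

Break the section into simple shapes (no overlaps), measuring from the bottom-left corner of the bounding box.
Flange: 17 × 1.6, A = 27.2 cm², y = 0.8 cm, Ī = 5.8027 cm⁴.
Web: 1 × 9, A = 9 cm², y = 6.1 cm, Ī = 60.75 cm⁴.
Hole (subtracted): ⌀0.4, A = 0.12566 cm², y = 0.8 cm, Ī = 0.0012566 cm⁴.
Centroid: ȳ = ΣA·y / ΣA = 2.1223 cm.
Transfer each piece to the centroidal x-axis using Ī + A·d² with d = y − 2.1223:
  flange: d = -1.3223 cm → contributes +53.359 cm⁴
  web: d = 3.9777 cm → contributes +203.15 cm⁴
  hole: d = -1.3223 cm → contributes −0.22097 cm⁴
Total I = 256.29 cm⁴.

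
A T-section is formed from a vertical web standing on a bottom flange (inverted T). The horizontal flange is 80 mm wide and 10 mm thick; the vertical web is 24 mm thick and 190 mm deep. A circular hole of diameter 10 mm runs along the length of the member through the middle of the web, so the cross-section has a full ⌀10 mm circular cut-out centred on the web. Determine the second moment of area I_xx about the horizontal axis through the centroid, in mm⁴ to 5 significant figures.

I_xx ≈ 2.0512 × 10⁷ mm⁴

Break the section into simple shapes (no overlaps), measuring from the bottom-left corner of the bounding box.
Flange: 80 × 10, A = 800 mm², y = 5 mm, Ī = 6666.667 mm⁴.
Web: 24 × 190, A = 4 560 mm², y = 105 mm, Ī = 13 718 000 mm⁴.
Hole (subtracted): ⌀10, A = 78.53982 mm², y = 105 mm, Ī = 490.8739 mm⁴.
Centroid: ȳ = ΣA·y / ΣA = 89.85267 mm.
Transfer each piece to the horizontal axis through the centroid using Ī + A·d² with d = y − 89.85267:
  flange: d = -84.85267 mm → contributes +5 766 648 mm⁴
  web: d = 15.14733 mm → contributes +14 764 253 mm⁴
  hole: d = 15.14733 mm → contributes −18511.17 mm⁴
Total I = 20 512 390 mm⁴.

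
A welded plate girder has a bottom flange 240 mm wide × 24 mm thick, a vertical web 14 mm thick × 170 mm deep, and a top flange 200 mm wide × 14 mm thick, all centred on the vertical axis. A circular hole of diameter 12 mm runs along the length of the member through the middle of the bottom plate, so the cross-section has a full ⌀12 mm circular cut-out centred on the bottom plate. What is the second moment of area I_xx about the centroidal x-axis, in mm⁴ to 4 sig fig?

Break the section into simple shapes (no overlaps), measuring from the bottom-left corner of the bounding box.
Bottom plate: 240 × 24, A = 5 760 mm², y = 12 mm, Ī = 276 480 mm⁴.
Web plate: 14 × 170, A = 2 380 mm², y = 109 mm, Ī = 5 731 833 mm⁴.
Top plate: 200 × 14, A = 2 800 mm², y = 201 mm, Ī = 45733.3 mm⁴.
Hole (subtracted): ⌀12, A = 113.097 mm², y = 12 mm, Ī = 1017.88 mm⁴.
Centroid: ȳ = ΣA·y / ΣA = 82.2011 mm.
Transfer each piece to the centroidal x-axis using Ī + A·d² with d = y − 82.2011:
  bottom plate: d = -70.2011 mm → contributes +28 662 844 mm⁴
  web plate: d = 26.7989 mm → contributes +7 441 110 mm⁴
  top plate: d = 118.799 mm → contributes +39 562 663 mm⁴
  hole: d = -70.2011 mm → contributes −558 383 mm⁴
Total I = 75 108 234 mm⁴.

I_xx ≈ 7.511 × 10⁷ mm⁴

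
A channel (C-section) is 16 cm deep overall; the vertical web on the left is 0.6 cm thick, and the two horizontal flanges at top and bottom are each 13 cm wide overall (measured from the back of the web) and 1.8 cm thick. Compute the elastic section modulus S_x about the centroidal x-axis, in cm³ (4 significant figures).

Decompose the section into non-overlapping parts with the origin at the bottom-left of its bounding rectangle.
Web: 0.6 × 16, A = 9.6 cm², y = 8 cm, Ī = 204.8 cm⁴.
Top flange (beyond web): 12.4 × 1.8, A = 22.32 cm², y = 15.1 cm, Ī = 6.0264 cm⁴.
Bottom flange (beyond web): 12.4 × 1.8, A = 22.32 cm², y = 0.9 cm, Ī = 6.0264 cm⁴.
By symmetry the centroid is at mid-height, ȳ = 8 cm.
Transfer each piece to the centroidal x-axis using Ī + A·d² with d = y − 8:
  web: d = 0 cm → contributes +204.8 cm⁴
  top flange (beyond web): d = 7.1 cm → contributes +1131.18 cm⁴
  bottom flange (beyond web): d = -7.1 cm → contributes +1131.18 cm⁴
Total I = 2467.16 cm⁴.
Extreme fibre distance c = 8 cm; S = I/c = 308.394 cm³.

S_x ≈ 308.4 cm³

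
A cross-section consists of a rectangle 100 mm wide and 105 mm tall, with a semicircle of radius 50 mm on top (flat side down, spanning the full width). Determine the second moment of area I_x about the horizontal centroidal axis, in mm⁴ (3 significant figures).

Break the section into simple shapes (no overlaps), measuring from the bottom-left corner of the bounding box.
Rectangular body: 100 × 105, A = 10 500 mm², y = 52.5 mm, Ī = 9 646 875 mm⁴.
Semicircular cap: semicircle r = 50, A = 3 927 mm², y = 126.22 mm, Ī = 685 981 mm⁴.
Centroid: ȳ = ΣA·y / ΣA = 72.567 mm.
Transfer each piece to the horizontal centroidal axis using Ī + A·d² with d = y − 72.567:
  rectangular body: d = -20.067 mm → contributes +13 874 885 mm⁴
  semicircular cap: d = 53.654 mm → contributes +11 990 846 mm⁴
Total I = 25 865 731 mm⁴.

I_x ≈ 2.59 × 10⁷ mm⁴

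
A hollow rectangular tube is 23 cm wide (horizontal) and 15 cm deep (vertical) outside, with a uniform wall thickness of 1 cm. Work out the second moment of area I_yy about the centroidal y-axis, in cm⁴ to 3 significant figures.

Split into non-overlapping primitives; take the origin at the lower-left of the bounding box.
Outer rectangle: 23 × 15, A = 345 cm², x = 11.5 cm, Ī = 15 209 cm⁴.
Inner void (subtracted): 21 × 13, A = 273 cm², x = 11.5 cm, Ī = 10 033 cm⁴.
By symmetry the centroid is at mid-width, x̄ = 11.5 cm.
All pieces are centred on the centroidal y-axis, so I = ΣĪ (holes subtracted) = 5 176 cm⁴.

I_yy ≈ 5180 cm⁴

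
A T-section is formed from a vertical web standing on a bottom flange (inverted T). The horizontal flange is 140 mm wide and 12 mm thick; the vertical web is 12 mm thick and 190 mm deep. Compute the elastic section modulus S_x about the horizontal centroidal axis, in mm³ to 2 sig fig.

Split into non-overlapping primitives; take the origin at the lower-left of the bounding box.
Flange: 140 × 12, A = 1 680 mm², y = 6 mm, Ī = 20 160 mm⁴.
Web: 12 × 190, A = 2 280 mm², y = 107 mm, Ī = 6 859 000 mm⁴.
Centroid: ȳ = ΣA·y / ΣA = 64.15 mm.
Transfer each piece to the horizontal centroidal axis using Ī + A·d² with d = y − 64.15:
  flange: d = -58.15 mm → contributes +5 701 246 mm⁴
  web: d = 42.85 mm → contributes +11 045 063 mm⁴
Total I = 16 746 309 mm⁴.
Extreme fibre distance c = 137.8 mm; S = I/c = 121 483 mm³.

S_x ≈ 1.2 × 10⁵ mm³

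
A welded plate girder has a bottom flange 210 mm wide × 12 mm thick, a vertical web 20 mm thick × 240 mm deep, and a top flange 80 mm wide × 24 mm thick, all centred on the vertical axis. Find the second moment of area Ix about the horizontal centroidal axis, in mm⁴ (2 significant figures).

Break the section into simple shapes (no overlaps), measuring from the bottom-left corner of the bounding box.
Bottom plate: 210 × 12, A = 2 520 mm², y = 6 mm, Ī = 30 240 mm⁴.
Web plate: 20 × 240, A = 4 800 mm², y = 132 mm, Ī = 23 040 000 mm⁴.
Top plate: 80 × 24, A = 1 920 mm², y = 264 mm, Ī = 92 160 mm⁴.
Centroid: ȳ = ΣA·y / ΣA = 125.1 mm.
Transfer each piece to the horizontal centroidal axis using Ī + A·d² with d = y − 125.1:
  bottom plate: d = -119.1 mm → contributes +35 754 916 mm⁴
  web plate: d = 6.935 mm → contributes +23 270 857 mm⁴
  top plate: d = 138.9 mm → contributes +37 153 828 mm⁴
Total I = 96 179 601 mm⁴.

Ix ≈ 9.6 × 10⁷ mm⁴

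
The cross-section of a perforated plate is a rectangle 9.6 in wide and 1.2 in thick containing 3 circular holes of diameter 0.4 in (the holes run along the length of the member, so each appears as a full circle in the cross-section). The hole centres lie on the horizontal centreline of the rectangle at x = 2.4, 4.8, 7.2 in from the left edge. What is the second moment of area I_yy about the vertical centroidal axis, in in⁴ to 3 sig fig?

Break the section into simple shapes (no overlaps), measuring from the bottom-left corner of the bounding box.
Plate: 9.6 × 1.2, A = 11.52 in², x = 4.8 in, Ī = 88.474 in⁴.
Hole 1 (subtracted): ⌀0.4, A = 0.12566 in², x = 2.4 in, Ī = 0.0012566 in⁴.
Hole 2 (subtracted): ⌀0.4, A = 0.12566 in², x = 4.8 in, Ī = 0.0012566 in⁴.
Hole 3 (subtracted): ⌀0.4, A = 0.12566 in², x = 7.2 in, Ī = 0.0012566 in⁴.
By symmetry the centroid is at mid-width, x̄ = 4.8 in.
Transfer each piece to the vertical centroidal axis using Ī + A·d² with d = x − 4.8:
  plate: d = 0 in → contributes +88.474 in⁴
  hole 1: d = -2.4 in → contributes −0.72508 in⁴
  hole 2: d = 0 in → contributes −0.0012566 in⁴
  hole 3: d = 2.4 in → contributes −0.72508 in⁴
Total I = 87.022 in⁴.

I_yy ≈ 87.0 in⁴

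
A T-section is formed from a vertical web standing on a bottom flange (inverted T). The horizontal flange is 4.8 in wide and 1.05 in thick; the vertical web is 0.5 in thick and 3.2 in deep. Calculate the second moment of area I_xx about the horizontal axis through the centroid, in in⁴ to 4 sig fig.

Split into non-overlapping primitives; take the origin at the lower-left of the bounding box.
Flange: 4.8 × 1.05, A = 5.04 in², y = 0.525 in, Ī = 0.46305 in⁴.
Web: 0.5 × 3.2, A = 1.6 in², y = 2.65 in, Ī = 1.36533 in⁴.
Centroid: ȳ = ΣA·y / ΣA = 1.03705 in.
Transfer each piece to the horizontal axis through the centroid using Ī + A·d² with d = y − 1.03705:
  flange: d = -0.512048 in → contributes +1.7845 in⁴
  web: d = 1.61295 in → contributes +5.52791 in⁴
Total I = 7.31242 in⁴.

I_xx ≈ 7.312 in⁴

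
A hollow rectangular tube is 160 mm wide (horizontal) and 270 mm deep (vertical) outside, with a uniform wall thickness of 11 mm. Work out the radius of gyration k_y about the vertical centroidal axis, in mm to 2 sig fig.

Break the section into simple shapes (no overlaps), measuring from the bottom-left corner of the bounding box.
Outer rectangle: 160 × 270, A = 43 200 mm², x = 80 mm, Ī = 92 160 000 mm⁴.
Inner void (subtracted): 138 × 248, A = 34 224 mm², x = 80 mm, Ī = 54 313 488 mm⁴.
By symmetry the centroid is at mid-width, x̄ = 80 mm.
All pieces are centred on the vertical centroidal axis, so I = ΣĪ (holes subtracted) = 37 846 512 mm⁴.
Radius of gyration: k = √(I/A) = √(37 846 512 / 8 976) = 64.93 mm.

k_y ≈ 65 mm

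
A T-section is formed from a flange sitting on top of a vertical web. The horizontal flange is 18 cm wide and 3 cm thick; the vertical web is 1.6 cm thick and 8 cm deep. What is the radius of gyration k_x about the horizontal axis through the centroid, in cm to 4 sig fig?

k_x ≈ 2.513 cm

Decompose the section into non-overlapping parts with the origin at the bottom-left of its bounding rectangle.
Flange: 18 × 3, A = 54 cm², y = 9.5 cm, Ī = 40.5 cm⁴.
Web: 1.6 × 8, A = 12.8 cm², y = 4 cm, Ī = 68.2667 cm⁴.
Centroid: ȳ = ΣA·y / ΣA = 8.44611 cm.
Transfer each piece to the horizontal axis through the centroid using Ī + A·d² with d = y − 8.44611:
  flange: d = 1.05389 cm → contributes +100.477 cm⁴
  web: d = -4.44611 cm → contributes +321.295 cm⁴
Total I = 421.773 cm⁴.
Radius of gyration: k = √(I/A) = √(421.773 / 66.8) = 2.51276 cm.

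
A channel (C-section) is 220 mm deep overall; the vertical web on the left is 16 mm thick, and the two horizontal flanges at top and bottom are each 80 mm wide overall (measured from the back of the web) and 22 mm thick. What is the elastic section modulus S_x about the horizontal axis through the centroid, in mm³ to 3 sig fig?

S_x ≈ 3.81 × 10⁵ mm³

Treat the section as a set of non-overlapping primitives; coordinates are from the bounding-box lower-left.
Web: 16 × 220, A = 3 520 mm², y = 110 mm, Ī = 14 197 333 mm⁴.
Top flange (beyond web): 64 × 22, A = 1 408 mm², y = 209 mm, Ī = 56 789 mm⁴.
Bottom flange (beyond web): 64 × 22, A = 1 408 mm², y = 11 mm, Ī = 56 789 mm⁴.
By symmetry the centroid is at mid-height, ȳ = 110 mm.
Transfer each piece to the horizontal axis through the centroid using Ī + A·d² with d = y − 110:
  web: d = 0 mm → contributes +14 197 333 mm⁴
  top flange (beyond web): d = 99 mm → contributes +13 856 597 mm⁴
  bottom flange (beyond web): d = -99 mm → contributes +13 856 597 mm⁴
Total I = 41 910 528 mm⁴.
Extreme fibre distance c = 110 mm; S = I/c = 381 005 mm³.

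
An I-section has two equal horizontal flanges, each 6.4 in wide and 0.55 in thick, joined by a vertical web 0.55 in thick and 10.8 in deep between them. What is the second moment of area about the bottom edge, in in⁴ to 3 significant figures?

I_base ≈ 744 in⁴

Decompose the section into non-overlapping parts with the origin at the bottom-left of its bounding rectangle.
Bottom flange: 6.4 × 0.55, A = 3.52 in², y = 0.275 in, Ī = 0.088733 in⁴.
Web: 0.55 × 10.8, A = 5.94 in², y = 5.95 in, Ī = 57.737 in⁴.
Top flange: 6.4 × 0.55, A = 3.52 in², y = 11.625 in, Ī = 0.088733 in⁴.
Transfer each piece to the base of the section using Ī + A·d² with d = y − 0:
  bottom flange: d = 0.275 in → contributes +0.35493 in⁴
  web: d = 5.95 in → contributes +268.03 in⁴
  top flange: d = 11.625 in → contributes +475.78 in⁴
Total I = 744.17 in⁴.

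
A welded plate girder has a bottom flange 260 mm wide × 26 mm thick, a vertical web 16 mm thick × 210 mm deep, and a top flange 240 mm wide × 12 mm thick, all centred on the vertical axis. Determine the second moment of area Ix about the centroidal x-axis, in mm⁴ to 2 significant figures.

Split into non-overlapping primitives; take the origin at the lower-left of the bounding box.
Bottom plate: 260 × 26, A = 6 760 mm², y = 13 mm, Ī = 380 813 mm⁴.
Web plate: 16 × 210, A = 3 360 mm², y = 131 mm, Ī = 12 348 000 mm⁴.
Top plate: 240 × 12, A = 2 880 mm², y = 242 mm, Ī = 34 560 mm⁴.
Centroid: ȳ = ΣA·y / ΣA = 94.23 mm.
Transfer each piece to the centroidal x-axis using Ī + A·d² with d = y − 94.23:
  bottom plate: d = -81.23 mm → contributes +44 986 253 mm⁴
  web plate: d = 36.77 mm → contributes +16 890 640 mm⁴
  top plate: d = 147.8 mm → contributes +62 921 507 mm⁴
Total I = 124 798 401 mm⁴.

Ix ≈ 1.2 × 10⁸ mm⁴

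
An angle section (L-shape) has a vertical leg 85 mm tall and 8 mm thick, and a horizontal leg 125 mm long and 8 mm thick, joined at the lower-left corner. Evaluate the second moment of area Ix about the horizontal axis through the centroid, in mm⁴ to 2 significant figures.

Break the section into simple shapes (no overlaps), measuring from the bottom-left corner of the bounding box.
Vertical leg: 8 × 85, A = 680 mm², y = 42.5 mm, Ī = 409 417 mm⁴.
Horizontal leg (remainder): 117 × 8, A = 936 mm², y = 4 mm, Ī = 4 992 mm⁴.
Centroid: ȳ = ΣA·y / ΣA = 20.2 mm.
Transfer each piece to the horizontal axis through the centroid using Ī + A·d² with d = y − 20.2:
  vertical leg: d = 22.3 mm → contributes +747 559 mm⁴
  horizontal leg (remainder): d = -16.2 mm → contributes +250 651 mm⁴
Total I = 998 210 mm⁴.

Ix ≈ 1.0 × 10⁶ mm⁴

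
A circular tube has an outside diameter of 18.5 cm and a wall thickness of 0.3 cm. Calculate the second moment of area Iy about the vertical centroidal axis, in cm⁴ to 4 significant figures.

Decompose the section into non-overlapping parts with the origin at the bottom-left of its bounding rectangle.
Outer circle: ⌀18.5, A = 268.803 cm², x = 9.25 cm, Ī = 5749.85 cm⁴.
Bore (subtracted): ⌀17.9, A = 251.649 cm², x = 9.25 cm, Ī = 5039.44 cm⁴.
By symmetry the centroid is at mid-width, x̄ = 9.25 cm.
All pieces are centred on the vertical centroidal axis, so I = ΣĪ (holes subtracted) = 710.417 cm⁴.

Iy ≈ 710.4 cm⁴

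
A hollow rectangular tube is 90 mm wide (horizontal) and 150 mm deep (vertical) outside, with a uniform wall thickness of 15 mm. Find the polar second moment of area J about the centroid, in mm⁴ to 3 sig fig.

J ≈ 2.36 × 10⁷ mm⁴

Split into non-overlapping primitives; take the origin at the lower-left of the bounding box.
Outer rectangle: 90 × 150, A = 13 500 mm², y = 75 mm, Ī = 25 312 500 mm⁴.
Inner void (subtracted): 60 × 120, A = 7 200 mm², y = 75 mm, Ī = 8 640 000 mm⁴.
By symmetry the centroid is at mid-height, ȳ = 75 mm.
All pieces are centred on the centroidal x-axis, so I = ΣĪ (holes subtracted) = 16 672 500 mm⁴.
Repeating about the centroidal y-axis gives I_y = 6 952 500 mm⁴.
Polar second moment: J = I_x + I_y = 23 625 000 mm⁴.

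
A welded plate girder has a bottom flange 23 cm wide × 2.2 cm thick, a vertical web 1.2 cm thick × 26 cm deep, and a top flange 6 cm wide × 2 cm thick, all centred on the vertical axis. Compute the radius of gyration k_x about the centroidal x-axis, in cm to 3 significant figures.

k_x ≈ 10.8 cm

Split into non-overlapping primitives; take the origin at the lower-left of the bounding box.
Bottom plate: 23 × 2.2, A = 50.6 cm², y = 1.1 cm, Ī = 20.409 cm⁴.
Web plate: 1.2 × 26, A = 31.2 cm², y = 15.2 cm, Ī = 1757.6 cm⁴.
Top plate: 6 × 2, A = 12 cm², y = 29.2 cm, Ī = 4 cm⁴.
Centroid: ȳ = ΣA·y / ΣA = 9.3849 cm.
Transfer each piece to the centroidal x-axis using Ī + A·d² with d = y − 9.3849:
  bottom plate: d = -8.2849 cm → contributes +3493.5 cm⁴
  web plate: d = 5.8151 cm → contributes +2812.7 cm⁴
  top plate: d = 19.815 cm → contributes +4715.7 cm⁴
Total I = 11 022 cm⁴.
Radius of gyration: k = √(I/A) = √(11 022 / 93.8) = 10.84 cm.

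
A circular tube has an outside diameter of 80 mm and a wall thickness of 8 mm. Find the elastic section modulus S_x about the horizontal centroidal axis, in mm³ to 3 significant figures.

S_x ≈ 2.97 × 10⁴ mm³

Decompose the section into non-overlapping parts with the origin at the bottom-left of its bounding rectangle.
Outer circle: ⌀80, A = 5026.5 mm², y = 40 mm, Ī = 2 010 619 mm⁴.
Bore (subtracted): ⌀64, A = 3 217 mm², y = 40 mm, Ī = 823 550 mm⁴.
By symmetry the centroid is at mid-height, ȳ = 40 mm.
All pieces are centred on the horizontal centroidal axis, so I = ΣĪ (holes subtracted) = 1 187 070 mm⁴.
Extreme fibre distance c = 40 mm; S = I/c = 29 677 mm³.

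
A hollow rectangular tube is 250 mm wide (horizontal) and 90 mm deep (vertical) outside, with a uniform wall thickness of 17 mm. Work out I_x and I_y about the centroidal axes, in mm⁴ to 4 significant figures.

Break the section into simple shapes (no overlaps), measuring from the bottom-left corner of the bounding box.
Outer rectangle: 250 × 90, A = 22 500 mm², y = 45 mm, Ī = 15 187 500 mm⁴.
Inner void (subtracted): 216 × 56, A = 12 096 mm², y = 45 mm, Ī = 3 161 088 mm⁴.
By symmetry the centroid is at mid-height, ȳ = 45 mm.
All pieces are centred on the centroidal x-axis, so I = ΣĪ (holes subtracted) = 12 026 412 mm⁴.
Repeating about the centroidal y-axis gives I_y = 70 158 252 mm⁴.

I_x ≈ 1.203 × 10⁷ mm⁴, I_y ≈ 7.016 × 10⁷ mm⁴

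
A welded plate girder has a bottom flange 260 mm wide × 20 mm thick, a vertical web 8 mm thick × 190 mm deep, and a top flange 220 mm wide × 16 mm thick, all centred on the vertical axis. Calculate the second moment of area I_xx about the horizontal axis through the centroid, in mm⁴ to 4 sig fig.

Break the section into simple shapes (no overlaps), measuring from the bottom-left corner of the bounding box.
Bottom plate: 260 × 20, A = 5 200 mm², y = 10 mm, Ī = 173 333 mm⁴.
Web plate: 8 × 190, A = 1 520 mm², y = 115 mm, Ī = 4 572 667 mm⁴.
Top plate: 220 × 16, A = 3 520 mm², y = 218 mm, Ī = 75093.3 mm⁴.
Centroid: ȳ = ΣA·y / ΣA = 97.0859 mm.
Transfer each piece to the horizontal axis through the centroid using Ī + A·d² with d = y − 97.0859:
  bottom plate: d = -87.0859 mm → contributes +39 609 928 mm⁴
  web plate: d = 17.9141 mm → contributes +5 060 455 mm⁴
  top plate: d = 120.914 mm → contributes +51 538 234 mm⁴
Total I = 96 208 618 mm⁴.

I_xx ≈ 9.621 × 10⁷ mm⁴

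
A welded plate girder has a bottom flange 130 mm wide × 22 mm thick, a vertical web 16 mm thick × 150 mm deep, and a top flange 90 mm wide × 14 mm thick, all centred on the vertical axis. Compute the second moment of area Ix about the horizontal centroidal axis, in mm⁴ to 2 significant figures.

Ix ≈ 3.1 × 10⁷ mm⁴

Decompose the section into non-overlapping parts with the origin at the bottom-left of its bounding rectangle.
Bottom plate: 130 × 22, A = 2 860 mm², y = 11 mm, Ī = 115 353 mm⁴.
Web plate: 16 × 150, A = 2 400 mm², y = 97 mm, Ī = 4 500 000 mm⁴.
Top plate: 90 × 14, A = 1 260 mm², y = 179 mm, Ī = 20 580 mm⁴.
Centroid: ȳ = ΣA·y / ΣA = 75.12 mm.
Transfer each piece to the horizontal centroidal axis using Ī + A·d² with d = y − 75.12:
  bottom plate: d = -64.12 mm → contributes +11 874 874 mm⁴
  web plate: d = 21.88 mm → contributes +5 648 679 mm⁴
  top plate: d = 103.9 mm → contributes +13 616 602 mm⁴
Total I = 31 140 155 mm⁴.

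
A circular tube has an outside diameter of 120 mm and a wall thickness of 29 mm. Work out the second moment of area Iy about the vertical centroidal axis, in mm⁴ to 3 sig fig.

Iy ≈ 9.45 × 10⁶ mm⁴

Split into non-overlapping primitives; take the origin at the lower-left of the bounding box.
Outer circle: ⌀120, A = 11 310 mm², x = 60 mm, Ī = 10 178 760 mm⁴.
Bore (subtracted): ⌀62, A = 3019.1 mm², x = 60 mm, Ī = 725 332 mm⁴.
By symmetry the centroid is at mid-width, x̄ = 60 mm.
All pieces are centred on the vertical centroidal axis, so I = ΣĪ (holes subtracted) = 9 453 429 mm⁴.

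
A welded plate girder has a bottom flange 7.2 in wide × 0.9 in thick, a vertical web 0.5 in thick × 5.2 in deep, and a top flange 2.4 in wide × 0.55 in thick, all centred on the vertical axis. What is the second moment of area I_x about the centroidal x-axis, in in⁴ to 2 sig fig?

Break the section into simple shapes (no overlaps), measuring from the bottom-left corner of the bounding box.
Bottom plate: 7.2 × 0.9, A = 6.48 in², y = 0.45 in, Ī = 0.4374 in⁴.
Web plate: 0.5 × 5.2, A = 2.6 in², y = 3.5 in, Ī = 5.859 in⁴.
Top plate: 2.4 × 0.55, A = 1.32 in², y = 6.375 in, Ī = 0.03328 in⁴.
Centroid: ȳ = ΣA·y / ΣA = 1.965 in.
Transfer each piece to the centroidal x-axis using Ī + A·d² with d = y − 1.965:
  bottom plate: d = -1.515 in → contributes +15.3 in⁴
  web plate: d = 1.535 in → contributes +11.99 in⁴
  top plate: d = 4.41 in → contributes +25.71 in⁴
Total I = 53 in⁴.

I_x ≈ 53 in⁴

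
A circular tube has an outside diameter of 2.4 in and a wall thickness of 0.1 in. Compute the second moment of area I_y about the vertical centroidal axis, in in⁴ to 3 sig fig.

Treat the section as a set of non-overlapping primitives; coordinates are from the bounding-box lower-left.
Outer circle: ⌀2.4, A = 4.5239 in², x = 1.2 in, Ī = 1.6286 in⁴.
Bore (subtracted): ⌀2.2, A = 3.8013 in², x = 1.2 in, Ī = 1.1499 in⁴.
By symmetry the centroid is at mid-width, x̄ = 1.2 in.
All pieces are centred on the vertical centroidal axis, so I = ΣĪ (holes subtracted) = 0.4787 in⁴.

I_y ≈ 0.479 in⁴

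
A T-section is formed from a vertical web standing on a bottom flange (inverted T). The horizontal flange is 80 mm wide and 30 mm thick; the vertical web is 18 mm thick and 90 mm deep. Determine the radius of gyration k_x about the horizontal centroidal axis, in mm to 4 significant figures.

k_x ≈ 34.39 mm

Decompose the section into non-overlapping parts with the origin at the bottom-left of its bounding rectangle.
Flange: 80 × 30, A = 2 400 mm², y = 15 mm, Ī = 180 000 mm⁴.
Web: 18 × 90, A = 1 620 mm², y = 75 mm, Ī = 1 093 500 mm⁴.
Centroid: ȳ = ΣA·y / ΣA = 39.1791 mm.
Transfer each piece to the horizontal centroidal axis using Ī + A·d² with d = y − 39.1791:
  flange: d = -24.1791 mm → contributes +1 583 110 mm⁴
  web: d = 35.8209 mm → contributes +3 172 181 mm⁴
Total I = 4 755 291 mm⁴.
Radius of gyration: k = √(I/A) = √(4 755 291 / 4 020) = 34.3934 mm.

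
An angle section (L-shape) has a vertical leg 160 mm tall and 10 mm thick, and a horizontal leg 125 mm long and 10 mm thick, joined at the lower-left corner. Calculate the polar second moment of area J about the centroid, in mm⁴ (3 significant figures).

J ≈ 1.11 × 10⁷ mm⁴

Split into non-overlapping primitives; take the origin at the lower-left of the bounding box.
Vertical leg: 10 × 160, A = 1 600 mm², y = 80 mm, Ī = 3 413 333 mm⁴.
Horizontal leg (remainder): 115 × 10, A = 1 150 mm², y = 5 mm, Ī = 9583.3 mm⁴.
Centroid: ȳ = ΣA·y / ΣA = 48.636 mm.
Transfer each piece to the centroidal x-axis using Ī + A·d² with d = y − 48.636:
  vertical leg: d = 31.364 mm → contributes +4 987 218 mm⁴
  horizontal leg (remainder): d = -43.636 mm → contributes +2 199 335 mm⁴
Total I = 7 186 553 mm⁴.
For the y-axis: x̄ = 31.136 mm.
Repeating about the centroidal y-axis gives I_y = 3 894 366 mm⁴.
Polar second moment: J = I_x + I_y = 11 080 919 mm⁴.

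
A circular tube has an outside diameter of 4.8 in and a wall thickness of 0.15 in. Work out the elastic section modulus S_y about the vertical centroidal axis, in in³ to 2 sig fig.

Decompose the section into non-overlapping parts with the origin at the bottom-left of its bounding rectangle.
Outer circle: ⌀4.8, A = 18.1 in², x = 2.4 in, Ī = 26.06 in⁴.
Bore (subtracted): ⌀4.5, A = 15.9 in², x = 2.4 in, Ī = 20.13 in⁴.
By symmetry the centroid is at mid-width, x̄ = 2.4 in.
All pieces are centred on the vertical centroidal axis, so I = ΣĪ (holes subtracted) = 5.929 in⁴.
Extreme fibre distance c = 2.4 in; S = I/c = 2.47 in³.

S_y ≈ 2.5 in³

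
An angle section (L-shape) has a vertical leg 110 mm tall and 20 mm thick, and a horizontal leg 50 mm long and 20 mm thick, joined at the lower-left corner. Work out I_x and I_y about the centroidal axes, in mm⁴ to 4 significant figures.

Break the section into simple shapes (no overlaps), measuring from the bottom-left corner of the bounding box.
Vertical leg: 20 × 110, A = 2 200 mm², y = 55 mm, Ī = 2 218 333 mm⁴.
Horizontal leg (remainder): 30 × 20, A = 600 mm², y = 10 mm, Ī = 20 000 mm⁴.
Centroid: ȳ = ΣA·y / ΣA = 45.3571 mm.
Transfer each piece to the centroidal x-axis using Ī + A·d² with d = y − 45.3571:
  vertical leg: d = 9.64286 mm → contributes +2 422 900 mm⁴
  horizontal leg (remainder): d = -35.3571 mm → contributes +770 077 mm⁴
Total I = 3 192 976 mm⁴.
For the y-axis: x̄ = 15.3571 mm.
Repeating about the centroidal y-axis gives I_y = 412 976 mm⁴.

I_x ≈ 3.193 × 10⁶ mm⁴, I_y ≈ 4.130 × 10⁵ mm⁴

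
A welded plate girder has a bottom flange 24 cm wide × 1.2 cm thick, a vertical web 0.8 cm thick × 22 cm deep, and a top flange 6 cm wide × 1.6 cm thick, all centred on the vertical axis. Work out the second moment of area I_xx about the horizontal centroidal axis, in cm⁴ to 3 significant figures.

I_xx ≈ 5060 cm⁴

Treat the section as a set of non-overlapping primitives; coordinates are from the bounding-box lower-left.
Bottom plate: 24 × 1.2, A = 28.8 cm², y = 0.6 cm, Ī = 3.456 cm⁴.
Web plate: 0.8 × 22, A = 17.6 cm², y = 12.2 cm, Ī = 709.87 cm⁴.
Top plate: 6 × 1.6, A = 9.6 cm², y = 24 cm, Ī = 2.048 cm⁴.
Centroid: ȳ = ΣA·y / ΣA = 8.2571 cm.
Transfer each piece to the horizontal centroidal axis using Ī + A·d² with d = y − 8.2571:
  bottom plate: d = -7.6571 cm → contributes +1692.1 cm⁴
  web plate: d = 3.9429 cm → contributes +983.48 cm⁴
  top plate: d = 15.743 cm → contributes +2381.3 cm⁴
Total I = 5056.8 cm⁴.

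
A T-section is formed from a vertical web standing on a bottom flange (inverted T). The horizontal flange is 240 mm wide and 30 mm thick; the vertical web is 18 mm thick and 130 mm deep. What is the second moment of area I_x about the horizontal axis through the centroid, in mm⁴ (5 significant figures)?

I_x ≈ 1.5138 × 10⁷ mm⁴

Treat the section as a set of non-overlapping primitives; coordinates are from the bounding-box lower-left.
Flange: 240 × 30, A = 7 200 mm², y = 15 mm, Ī = 540 000 mm⁴.
Web: 18 × 130, A = 2 340 mm², y = 95 mm, Ī = 3 295 500 mm⁴.
Centroid: ȳ = ΣA·y / ΣA = 34.62264 mm.
Transfer each piece to the horizontal axis through the centroid using Ī + A·d² with d = y − 34.62264:
  flange: d = -19.62264 mm → contributes +3 312 346 mm⁴
  web: d = 60.37736 mm → contributes +11 825 795 mm⁴
Total I = 15 138 142 mm⁴.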